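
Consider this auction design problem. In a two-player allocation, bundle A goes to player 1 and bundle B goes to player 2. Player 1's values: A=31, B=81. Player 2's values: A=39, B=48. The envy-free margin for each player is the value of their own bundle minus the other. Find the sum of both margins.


Step 1: Player 1's margin = v1(A) - v1(B) = 31 - 81 = -50
Step 2: Player 2's margin = v2(B) - v2(A) = 48 - 39 = 9
Step 3: Total margin = -50 + 9 = -41

-41


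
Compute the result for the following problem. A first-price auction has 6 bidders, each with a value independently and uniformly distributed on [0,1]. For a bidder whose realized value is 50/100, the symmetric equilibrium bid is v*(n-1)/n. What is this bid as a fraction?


Step 1: The symmetric BNE bidding function is b(v) = v * (n-1) / n
Step 2: Substitute v = 1/2 and n = 6
Step 3: b = 1/2 * 5/6
Step 4: b = 5/12

5/12


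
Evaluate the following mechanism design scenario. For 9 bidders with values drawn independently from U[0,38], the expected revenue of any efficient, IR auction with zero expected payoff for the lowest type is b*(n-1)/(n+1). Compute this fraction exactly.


Step 1: By Revenue Equivalence, expected revenue = b*(n-1)/(n+1)
Step 2: Substituting n = 9, b = 38
Step 3: Revenue = 38*(9-1)/(9+1) = 38*8/10
Step 4: Revenue = 304/10 = 152/5

152/5


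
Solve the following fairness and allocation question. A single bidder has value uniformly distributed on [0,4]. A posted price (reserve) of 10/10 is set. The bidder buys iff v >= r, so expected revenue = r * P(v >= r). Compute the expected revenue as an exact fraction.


Step 1: Posted price r = 1, value support [0,4]
Step 2: P(v >= r) = (4 - 1)/4 = 3/4
Step 3: Expected revenue = r * P(v >= r) = 1 * 3/4
Step 4: Revenue = 3/4

3/4


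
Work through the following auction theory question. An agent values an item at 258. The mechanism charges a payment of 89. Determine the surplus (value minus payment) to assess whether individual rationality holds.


Step 1: Surplus = value - payment = 258 - 89 = 169
Step 2: IR is satisfied (surplus >= 0)

169


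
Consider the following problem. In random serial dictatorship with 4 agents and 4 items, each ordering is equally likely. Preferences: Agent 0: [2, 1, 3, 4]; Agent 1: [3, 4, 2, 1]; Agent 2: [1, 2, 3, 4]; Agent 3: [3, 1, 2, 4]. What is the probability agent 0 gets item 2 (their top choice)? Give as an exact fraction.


Step 1: Agent 0 wants item 2
Step 2: There are 24 possible orderings of agents
Step 3: In 21 orderings, agent 0 gets item 2
Step 4: Probability = 21/24 = 7/8

7/8


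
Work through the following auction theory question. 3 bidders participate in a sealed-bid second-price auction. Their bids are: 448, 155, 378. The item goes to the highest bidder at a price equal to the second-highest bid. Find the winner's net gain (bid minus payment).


Step 1: Sort bids in descending order: 448, 378, 155
Step 2: The winning bid is the highest: 448
Step 3: The payment equals the second-highest bid: 378
Step 4: Surplus = winner's bid - payment = 448 - 378 = 70

70


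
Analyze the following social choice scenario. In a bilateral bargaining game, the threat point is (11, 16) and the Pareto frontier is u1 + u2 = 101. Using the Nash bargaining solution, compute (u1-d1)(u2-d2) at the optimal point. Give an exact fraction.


Step 1: The Nash solution splits surplus symmetrically above the disagreement point
Step 2: u1 = (total + d1 - d2)/2 = (101 + 11 - 16)/2 = 48
Step 3: u2 = (total - d1 + d2)/2 = (101 - 11 + 16)/2 = 53
Step 4: Nash product = (48 - 11) * (53 - 16)
Step 5: = 37 * 37 = 1369

1369


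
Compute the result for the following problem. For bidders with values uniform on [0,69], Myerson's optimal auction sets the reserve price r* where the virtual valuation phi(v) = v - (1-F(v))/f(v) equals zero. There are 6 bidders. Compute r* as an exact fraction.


Step 1: For U[0,69], F(v) = v/69 and f(v) = 1/69
Step 2: phi(v) = v - (1 - v/69)/(1/69) = v - (69 - v) = 2v - 69
Step 3: Set phi(r*) = 0: 2r* - 69 = 0
Step 4: r* = 69/2 (the number of bidders n = 6 does not enter)

69/2


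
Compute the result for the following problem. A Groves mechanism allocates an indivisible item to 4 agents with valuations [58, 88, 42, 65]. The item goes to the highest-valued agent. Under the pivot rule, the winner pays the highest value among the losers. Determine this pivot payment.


Step 1: The efficient winner is agent 1 with value 88
Step 2: Other agents' values: [58, 42, 65]
Step 3: Pivot payment = max(others) = 65
Step 4: The winner pays 65

65


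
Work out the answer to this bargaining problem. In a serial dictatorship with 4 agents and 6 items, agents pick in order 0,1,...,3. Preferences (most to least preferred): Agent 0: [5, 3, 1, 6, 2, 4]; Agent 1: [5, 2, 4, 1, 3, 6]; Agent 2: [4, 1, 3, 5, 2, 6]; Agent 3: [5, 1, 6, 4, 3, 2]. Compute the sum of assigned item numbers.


Step 1: Agent 0 picks item 5
Step 2: Agent 1 picks item 2
Step 3: Agent 2 picks item 4
Step 4: Agent 3 picks item 1
Step 5: Sum = 5 + 2 + 4 + 1 = 12

12


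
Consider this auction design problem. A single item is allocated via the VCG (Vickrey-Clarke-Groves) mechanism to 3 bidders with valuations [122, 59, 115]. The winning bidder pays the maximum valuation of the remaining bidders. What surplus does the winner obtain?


Step 1: The winner is the agent with the highest value: agent 0 with value 122
Step 2: Values of other agents: [59, 115]
Step 3: VCG payment = max of others' values = 115
Step 4: Surplus = 122 - 115 = 7

7


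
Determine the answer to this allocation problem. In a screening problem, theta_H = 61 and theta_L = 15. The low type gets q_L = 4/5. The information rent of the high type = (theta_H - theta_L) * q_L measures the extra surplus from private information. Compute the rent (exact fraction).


Step 1: theta_H - theta_L = 61 - 15 = 46
Step 2: Information rent = (theta_H - theta_L) * q_L
Step 3: = 46 * 4/5
Step 4: = 184/5

184/5


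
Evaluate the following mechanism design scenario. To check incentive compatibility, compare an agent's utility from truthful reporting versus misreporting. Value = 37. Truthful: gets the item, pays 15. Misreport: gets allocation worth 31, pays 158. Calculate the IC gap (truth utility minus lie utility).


Step 1: U(truth) = value - payment = 37 - 15 = 22
Step 2: U(lie) = allocation - payment = 31 - 158 = -127
Step 3: IC gap = 22 - (-127) = 149

149


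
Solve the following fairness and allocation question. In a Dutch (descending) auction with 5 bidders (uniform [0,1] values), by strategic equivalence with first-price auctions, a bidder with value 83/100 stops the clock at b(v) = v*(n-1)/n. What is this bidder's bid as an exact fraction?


Step 1: Dutch auctions are strategically equivalent to first-price auctions
Step 2: The equilibrium bid is b(v) = v*(n-1)/n
Step 3: b = 83/100 * 4/5
Step 4: b = 83/125

83/125


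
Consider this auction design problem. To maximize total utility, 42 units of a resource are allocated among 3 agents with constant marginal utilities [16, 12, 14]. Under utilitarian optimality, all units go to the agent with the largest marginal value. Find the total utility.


Step 1: The marginal utilities are [16, 12, 14]
Step 2: The highest marginal utility is 16
Step 3: All 42 units go to that agent
Step 4: Total utility = 16 * 42 = 672

672


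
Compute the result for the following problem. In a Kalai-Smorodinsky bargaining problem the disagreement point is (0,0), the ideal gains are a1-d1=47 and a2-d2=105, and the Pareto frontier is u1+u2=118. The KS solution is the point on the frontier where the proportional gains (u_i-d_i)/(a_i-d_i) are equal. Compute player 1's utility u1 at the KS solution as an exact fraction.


Step 1: At the KS point, (u1-d1)/r1 = (u2-d2)/r2 = t and u1+u2 = 118
Step 2: u1 = d1 + r1*t and u2 = d2 + r2*t, so (d1 + r1*t) + (d2 + r2*t) = 118
Step 3: t = (118 - 0 - 0)/(47 + 105) = 118/152 = 59/76
Step 4: u1 = d1 + r1*t = 0 + 47 * 59/76 = 2773/76
Step 5: (Check: u2 = d2 + r2*t = 6195/76; u1+u2 = 2773/76 + 6195/76 = 118, on the frontier.)

2773/76


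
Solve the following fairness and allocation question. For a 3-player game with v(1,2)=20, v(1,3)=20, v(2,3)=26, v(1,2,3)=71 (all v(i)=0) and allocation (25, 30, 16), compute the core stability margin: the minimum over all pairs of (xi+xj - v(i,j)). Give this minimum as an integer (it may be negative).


Step 1: Slack for coalition (1,2): x1+x2 - v12 = 55 - 20 = 35
Step 2: Slack for coalition (1,3): x1+x3 - v13 = 41 - 20 = 21
Step 3: Slack for coalition (2,3): x2+x3 - v23 = 46 - 26 = 20
Step 4: Minimum slack = min(35, 21, 20) = 20, attained by (2,3); no pair can gain by deviating, so the allocation is in the core

20


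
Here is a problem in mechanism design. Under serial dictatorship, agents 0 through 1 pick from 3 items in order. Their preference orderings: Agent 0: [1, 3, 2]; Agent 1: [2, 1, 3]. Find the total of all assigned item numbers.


Step 1: Agent 0 picks item 1
Step 2: Agent 1 picks item 2
Step 3: Sum = 1 + 2 = 3

3


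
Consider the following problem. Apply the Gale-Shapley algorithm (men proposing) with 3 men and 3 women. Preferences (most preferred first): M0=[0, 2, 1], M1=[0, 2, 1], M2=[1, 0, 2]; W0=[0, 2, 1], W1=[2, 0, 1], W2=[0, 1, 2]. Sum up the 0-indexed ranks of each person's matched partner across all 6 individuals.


Step 1: Run Gale-Shapley (men propose, women hold best offer):
  M0 proposes to W0; she accepts
  M1 proposes to W0; rejected
  M1 proposes to W2; she accepts
  M2 proposes to W1; she accepts
Step 2: Final matching: W0-M0, W1-M2, W2-M1
Step 3: 0-indexed ranks (man's rank of his match, then woman's): 0 + 0 + 0 + 0 + 1 + 1
Step 4: Total rank sum = 2

2


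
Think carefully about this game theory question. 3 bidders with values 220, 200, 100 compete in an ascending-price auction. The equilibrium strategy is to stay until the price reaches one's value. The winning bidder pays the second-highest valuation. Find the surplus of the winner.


Step 1: Identify the highest value: 220
Step 2: Identify the second-highest value: 200
Step 3: The final price = second-highest value = 200
Step 4: Surplus = 220 - 200 = 20

20


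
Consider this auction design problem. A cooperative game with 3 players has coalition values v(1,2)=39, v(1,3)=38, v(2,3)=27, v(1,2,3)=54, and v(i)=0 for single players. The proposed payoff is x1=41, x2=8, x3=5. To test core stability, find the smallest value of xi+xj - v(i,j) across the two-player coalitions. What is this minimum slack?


Step 1: Slack for coalition (1,2): x1+x2 - v12 = 49 - 39 = 10
Step 2: Slack for coalition (1,3): x1+x3 - v13 = 46 - 38 = 8
Step 3: Slack for coalition (2,3): x2+x3 - v23 = 13 - 27 = -14
Step 4: Minimum slack = min(10, 8, -14) = -14, attained by (2,3); coalition (2,3) can block (slack < 0), so the allocation is not in the core

-14


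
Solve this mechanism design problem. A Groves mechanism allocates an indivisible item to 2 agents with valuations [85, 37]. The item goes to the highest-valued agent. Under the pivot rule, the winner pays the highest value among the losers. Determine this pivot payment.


Step 1: The efficient winner is agent 0 with value 85
Step 2: Other agents' values: [37]
Step 3: Pivot payment = max(others) = 37
Step 4: The winner pays 37

37


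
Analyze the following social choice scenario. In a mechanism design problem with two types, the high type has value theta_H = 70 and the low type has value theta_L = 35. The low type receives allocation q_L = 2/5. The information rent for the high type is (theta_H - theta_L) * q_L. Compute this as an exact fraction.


Step 1: theta_H - theta_L = 70 - 35 = 35
Step 2: Information rent = (theta_H - theta_L) * q_L
Step 3: = 35 * 2/5
Step 4: = 14

14


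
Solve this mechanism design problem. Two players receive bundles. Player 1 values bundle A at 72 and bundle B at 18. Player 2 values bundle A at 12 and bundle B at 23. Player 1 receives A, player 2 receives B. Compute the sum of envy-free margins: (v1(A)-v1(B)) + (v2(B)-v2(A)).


Step 1: Player 1's margin = v1(A) - v1(B) = 72 - 18 = 54
Step 2: Player 2's margin = v2(B) - v2(A) = 23 - 12 = 11
Step 3: Total margin = 54 + 11 = 65

65


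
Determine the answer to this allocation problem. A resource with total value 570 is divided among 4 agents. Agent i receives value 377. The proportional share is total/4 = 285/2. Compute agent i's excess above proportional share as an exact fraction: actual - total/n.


Step 1: Proportional share = 570/4 = 285/2
Step 2: Agent's actual allocation = 377
Step 3: Excess = 377 - 285/2 = 469/2

469/2


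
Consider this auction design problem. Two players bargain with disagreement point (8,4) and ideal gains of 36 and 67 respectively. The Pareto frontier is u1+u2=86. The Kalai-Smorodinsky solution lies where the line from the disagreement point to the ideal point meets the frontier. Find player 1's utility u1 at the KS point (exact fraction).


Step 1: At the KS point, (u1-d1)/r1 = (u2-d2)/r2 = t and u1+u2 = 86
Step 2: u1 = d1 + r1*t and u2 = d2 + r2*t, so (d1 + r1*t) + (d2 + r2*t) = 86
Step 3: t = (86 - 8 - 4)/(36 + 67) = 74/103
Step 4: u1 = d1 + r1*t = 8 + 36 * 74/103 = 3488/103
Step 5: (Check: u2 = d2 + r2*t = 5370/103; u1+u2 = 3488/103 + 5370/103 = 86, on the frontier.)

3488/103


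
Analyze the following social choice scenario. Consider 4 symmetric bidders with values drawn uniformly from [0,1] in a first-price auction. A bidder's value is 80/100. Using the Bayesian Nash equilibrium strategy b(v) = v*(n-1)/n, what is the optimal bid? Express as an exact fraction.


Step 1: The symmetric BNE bidding function is b(v) = v * (n-1) / n
Step 2: Substitute v = 4/5 and n = 4
Step 3: b = 4/5 * 3/4
Step 4: b = 3/5

3/5


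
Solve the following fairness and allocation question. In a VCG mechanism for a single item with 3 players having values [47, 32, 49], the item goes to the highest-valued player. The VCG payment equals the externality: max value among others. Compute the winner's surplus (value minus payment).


Step 1: The winner is the agent with the highest value: agent 2 with value 49
Step 2: Values of other agents: [47, 32]
Step 3: VCG payment = max of others' values = 47
Step 4: Surplus = 49 - 47 = 2

2


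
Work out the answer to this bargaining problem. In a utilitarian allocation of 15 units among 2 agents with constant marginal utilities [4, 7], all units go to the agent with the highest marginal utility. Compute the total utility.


Step 1: The marginal utilities are [4, 7]
Step 2: The highest marginal utility is 7
Step 3: All 15 units go to that agent
Step 4: Total utility = 7 * 15 = 105

105


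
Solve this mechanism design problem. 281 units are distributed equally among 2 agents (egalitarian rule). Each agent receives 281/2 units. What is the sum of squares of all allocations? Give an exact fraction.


Step 1: Each agent's share = 281/2
Step 2: Square of each share = (281/2)^2 = 78961/4
Step 3: Sum of squares = 2 * 78961/4 = 78961/2

78961/2


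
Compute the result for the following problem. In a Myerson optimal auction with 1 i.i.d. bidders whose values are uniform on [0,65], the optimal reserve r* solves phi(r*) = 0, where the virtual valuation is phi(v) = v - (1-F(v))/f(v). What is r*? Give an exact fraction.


Step 1: For U[0,65], F(v) = v/65 and f(v) = 1/65
Step 2: phi(v) = v - (1 - v/65)/(1/65) = v - (65 - v) = 2v - 65
Step 3: Set phi(r*) = 0: 2r* - 65 = 0
Step 4: r* = 65/2 (the number of bidders n = 1 does not enter)

65/2


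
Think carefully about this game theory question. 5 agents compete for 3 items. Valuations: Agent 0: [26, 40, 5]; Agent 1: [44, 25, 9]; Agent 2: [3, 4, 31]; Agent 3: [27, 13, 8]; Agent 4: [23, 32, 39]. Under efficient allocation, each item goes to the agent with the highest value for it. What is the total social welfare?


Step 1: For each item, find the maximum value among all agents.
Step 2: Item 0 -> Agent 1 (value 44)
Step 3: Item 1 -> Agent 0 (value 40)
Step 4: Item 2 -> Agent 4 (value 39)
Step 5: Total welfare = 44 + 40 + 39 = 123

123


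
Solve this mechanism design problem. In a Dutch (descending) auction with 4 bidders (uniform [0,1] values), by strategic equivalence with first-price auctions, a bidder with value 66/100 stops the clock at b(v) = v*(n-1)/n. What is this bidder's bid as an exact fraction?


Step 1: Dutch auctions are strategically equivalent to first-price auctions
Step 2: The equilibrium bid is b(v) = v*(n-1)/n
Step 3: b = 33/50 * 3/4
Step 4: b = 99/200

99/200


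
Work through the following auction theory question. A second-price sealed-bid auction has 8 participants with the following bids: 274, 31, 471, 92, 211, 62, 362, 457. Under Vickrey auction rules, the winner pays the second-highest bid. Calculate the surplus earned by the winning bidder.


Step 1: Sort bids in descending order: 471, 457, 362, 274, 211, 92, 62, 31
Step 2: The winning bid is the highest: 471
Step 3: The payment equals the second-highest bid: 457
Step 4: Surplus = winner's bid - payment = 471 - 457 = 14

14


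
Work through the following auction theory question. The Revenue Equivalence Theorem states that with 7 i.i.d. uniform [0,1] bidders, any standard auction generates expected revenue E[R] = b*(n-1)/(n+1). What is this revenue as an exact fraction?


Step 1: By Revenue Equivalence, expected revenue = b*(n-1)/(n+1)
Step 2: Substituting n = 7, b = 1
Step 3: Revenue = 1*(7-1)/(7+1) = 1*6/8
Step 4: Revenue = 6/8 = 3/4

3/4


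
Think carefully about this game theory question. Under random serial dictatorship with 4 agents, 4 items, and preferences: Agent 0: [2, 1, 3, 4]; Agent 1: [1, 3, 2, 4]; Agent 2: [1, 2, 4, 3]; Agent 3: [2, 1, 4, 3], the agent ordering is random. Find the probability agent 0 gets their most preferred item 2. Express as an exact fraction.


Step 1: Agent 0 wants item 2
Step 2: There are 24 possible orderings of agents
Step 3: In 11 orderings, agent 0 gets item 2
Step 4: Probability = 11/24

11/24


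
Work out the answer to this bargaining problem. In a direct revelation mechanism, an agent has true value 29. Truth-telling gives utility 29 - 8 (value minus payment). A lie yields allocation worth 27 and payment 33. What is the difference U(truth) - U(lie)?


Step 1: U(truth) = value - payment = 29 - 8 = 21
Step 2: U(lie) = allocation - payment = 27 - 33 = -6
Step 3: IC gap = 21 - (-6) = 27

27


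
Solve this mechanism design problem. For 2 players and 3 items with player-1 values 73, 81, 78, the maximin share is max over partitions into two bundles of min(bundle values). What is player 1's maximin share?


Step 1: Item values = 73, 81, 78
Step 2: Enumerate all 2-bundle partitions and take the smaller bundle:
  Partition 1: {73} vs {81,78} -> bundles 73, 159; min = 73
  Partition 2: {81} vs {73,78} -> bundles 81, 151; min = 81
  Partition 3: {78} vs {73,81} -> bundles 78, 154; min = 78
Step 3: MMS = max(73, 81, 78) = 81

81


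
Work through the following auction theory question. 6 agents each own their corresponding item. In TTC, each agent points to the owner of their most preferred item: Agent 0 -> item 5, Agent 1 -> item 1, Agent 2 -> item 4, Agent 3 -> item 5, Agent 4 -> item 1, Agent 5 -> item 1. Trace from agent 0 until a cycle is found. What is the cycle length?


Step 1: Trace the pointer graph from agent 0: 0 -> 5 -> 1 -> 1
Step 2: A cycle is detected when we revisit agent 1
Step 3: The cycle is: 1 -> 1
Step 4: Cycle length = 1

1


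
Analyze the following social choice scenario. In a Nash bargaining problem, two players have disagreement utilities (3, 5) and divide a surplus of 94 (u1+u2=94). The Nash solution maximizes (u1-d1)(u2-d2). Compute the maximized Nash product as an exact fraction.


Step 1: The Nash solution splits surplus symmetrically above the disagreement point
Step 2: u1 = (total + d1 - d2)/2 = (94 + 3 - 5)/2 = 46
Step 3: u2 = (total - d1 + d2)/2 = (94 - 3 + 5)/2 = 48
Step 4: Nash product = (46 - 3) * (48 - 5)
Step 5: = 43 * 43 = 1849

1849


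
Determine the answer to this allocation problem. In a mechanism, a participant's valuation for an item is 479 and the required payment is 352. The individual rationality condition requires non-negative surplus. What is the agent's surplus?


Step 1: Surplus = value - payment = 479 - 352 = 127
Step 2: IR is satisfied (surplus >= 0)

127


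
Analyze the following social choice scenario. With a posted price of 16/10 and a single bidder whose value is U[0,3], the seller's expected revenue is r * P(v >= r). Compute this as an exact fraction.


Step 1: Posted price r = 8/5, value support [0,3]
Step 2: P(v >= r) = (3 - 8/5)/3 = 7/15
Step 3: Expected revenue = r * P(v >= r) = 8/5 * 7/15
Step 4: Revenue = 56/75

56/75


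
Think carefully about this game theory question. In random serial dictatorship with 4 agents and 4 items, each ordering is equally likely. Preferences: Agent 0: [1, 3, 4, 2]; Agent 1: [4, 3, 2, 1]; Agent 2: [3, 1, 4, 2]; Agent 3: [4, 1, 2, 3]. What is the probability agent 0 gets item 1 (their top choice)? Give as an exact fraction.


Step 1: Agent 0 wants item 1
Step 2: There are 24 possible orderings of agents
Step 3: In 19 orderings, agent 0 gets item 1
Step 4: Probability = 19/24

19/24


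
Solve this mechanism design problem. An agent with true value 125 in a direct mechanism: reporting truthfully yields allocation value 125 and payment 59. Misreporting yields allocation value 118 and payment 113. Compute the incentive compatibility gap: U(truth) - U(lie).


Step 1: U(truth) = value - payment = 125 - 59 = 66
Step 2: U(lie) = allocation - payment = 118 - 113 = 5
Step 3: IC gap = 66 - 5 = 61

61


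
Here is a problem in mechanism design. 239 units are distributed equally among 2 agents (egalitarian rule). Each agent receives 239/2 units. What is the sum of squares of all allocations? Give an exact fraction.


Step 1: Each agent's share = 239/2
Step 2: Square of each share = (239/2)^2 = 57121/4
Step 3: Sum of squares = 2 * 57121/4 = 57121/2

57121/2


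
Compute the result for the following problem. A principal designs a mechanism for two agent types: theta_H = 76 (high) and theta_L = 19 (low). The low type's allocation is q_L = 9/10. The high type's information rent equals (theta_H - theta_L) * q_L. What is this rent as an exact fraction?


Step 1: theta_H - theta_L = 76 - 19 = 57
Step 2: Information rent = (theta_H - theta_L) * q_L
Step 3: = 57 * 9/10
Step 4: = 513/10

513/10


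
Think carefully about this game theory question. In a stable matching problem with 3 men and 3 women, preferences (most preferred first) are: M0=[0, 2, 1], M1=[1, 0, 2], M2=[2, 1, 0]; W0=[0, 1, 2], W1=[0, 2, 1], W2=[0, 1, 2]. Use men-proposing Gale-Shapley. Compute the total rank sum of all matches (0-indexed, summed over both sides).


Step 1: Run Gale-Shapley (men propose, women hold best offer):
  M0 proposes to W0; she accepts
  M1 proposes to W1; she accepts
  M2 proposes to W2; she accepts
Step 2: Final matching: W0-M0, W1-M1, W2-M2
Step 3: 0-indexed ranks (man's rank of his match, then woman's): 0 + 0 + 0 + 2 + 0 + 2
Step 4: Total rank sum = 4

4


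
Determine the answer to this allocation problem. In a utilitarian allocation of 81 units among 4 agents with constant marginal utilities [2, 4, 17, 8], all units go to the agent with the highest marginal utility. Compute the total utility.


Step 1: The marginal utilities are [2, 4, 17, 8]
Step 2: The highest marginal utility is 17
Step 3: All 81 units go to that agent
Step 4: Total utility = 17 * 81 = 1377

1377


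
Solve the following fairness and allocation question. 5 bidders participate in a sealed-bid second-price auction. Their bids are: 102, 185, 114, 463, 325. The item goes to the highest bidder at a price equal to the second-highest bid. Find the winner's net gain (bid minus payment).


Step 1: Sort bids in descending order: 463, 325, 185, 114, 102
Step 2: The winning bid is the highest: 463
Step 3: The payment equals the second-highest bid: 325
Step 4: Surplus = winner's bid - payment = 463 - 325 = 138

138


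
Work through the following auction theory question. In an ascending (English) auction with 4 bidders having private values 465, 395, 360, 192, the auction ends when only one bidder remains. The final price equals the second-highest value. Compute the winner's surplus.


Step 1: Identify the highest value: 465
Step 2: Identify the second-highest value: 395
Step 3: The final price = second-highest value = 395
Step 4: Surplus = 465 - 395 = 70

70


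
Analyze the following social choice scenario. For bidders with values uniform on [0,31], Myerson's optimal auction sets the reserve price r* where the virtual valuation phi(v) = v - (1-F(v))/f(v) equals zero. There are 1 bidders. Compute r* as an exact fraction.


Step 1: For U[0,31], F(v) = v/31 and f(v) = 1/31
Step 2: phi(v) = v - (1 - v/31)/(1/31) = v - (31 - v) = 2v - 31
Step 3: Set phi(r*) = 0: 2r* - 31 = 0
Step 4: r* = 31/2 (the number of bidders n = 1 does not enter)

31/2


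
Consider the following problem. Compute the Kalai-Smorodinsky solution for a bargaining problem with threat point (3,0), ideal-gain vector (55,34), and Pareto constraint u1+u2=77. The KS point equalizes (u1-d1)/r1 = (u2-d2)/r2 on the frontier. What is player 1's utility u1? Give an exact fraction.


Step 1: At the KS point, (u1-d1)/r1 = (u2-d2)/r2 = t and u1+u2 = 77
Step 2: u1 = d1 + r1*t and u2 = d2 + r2*t, so (d1 + r1*t) + (d2 + r2*t) = 77
Step 3: t = (77 - 3 - 0)/(55 + 34) = 74/89
Step 4: u1 = d1 + r1*t = 3 + 55 * 74/89 = 4337/89
Step 5: (Check: u2 = d2 + r2*t = 2516/89; u1+u2 = 4337/89 + 2516/89 = 77, on the frontier.)

4337/89


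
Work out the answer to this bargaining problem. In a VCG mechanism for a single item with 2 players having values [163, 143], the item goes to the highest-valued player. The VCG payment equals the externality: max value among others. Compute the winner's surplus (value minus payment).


Step 1: The winner is the agent with the highest value: agent 0 with value 163
Step 2: Values of other agents: [143]
Step 3: VCG payment = max of others' values = 143
Step 4: Surplus = 163 - 143 = 20

20


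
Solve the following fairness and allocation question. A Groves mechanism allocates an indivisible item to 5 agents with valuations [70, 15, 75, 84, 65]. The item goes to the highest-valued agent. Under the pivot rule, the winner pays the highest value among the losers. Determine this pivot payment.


Step 1: The efficient winner is agent 3 with value 84
Step 2: Other agents' values: [70, 15, 75, 65]
Step 3: Pivot payment = max(others) = 75
Step 4: The winner pays 75

75


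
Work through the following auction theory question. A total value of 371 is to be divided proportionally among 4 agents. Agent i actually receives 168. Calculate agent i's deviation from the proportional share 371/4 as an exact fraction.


Step 1: Proportional share = 371/4
Step 2: Agent's actual allocation = 168
Step 3: Excess = 168 - 371/4 = 301/4

301/4


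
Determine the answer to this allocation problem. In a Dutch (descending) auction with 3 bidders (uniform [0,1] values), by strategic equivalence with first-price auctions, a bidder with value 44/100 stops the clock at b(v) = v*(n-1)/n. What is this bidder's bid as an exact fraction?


Step 1: Dutch auctions are strategically equivalent to first-price auctions
Step 2: The equilibrium bid is b(v) = v*(n-1)/n
Step 3: b = 11/25 * 2/3
Step 4: b = 22/75

22/75


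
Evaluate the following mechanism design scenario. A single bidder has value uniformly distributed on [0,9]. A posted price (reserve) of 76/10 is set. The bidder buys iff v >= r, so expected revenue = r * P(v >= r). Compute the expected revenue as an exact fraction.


Step 1: Posted price r = 38/5, value support [0,9]
Step 2: P(v >= r) = (9 - 38/5)/9 = 7/45
Step 3: Expected revenue = r * P(v >= r) = 38/5 * 7/45
Step 4: Revenue = 266/225

266/225


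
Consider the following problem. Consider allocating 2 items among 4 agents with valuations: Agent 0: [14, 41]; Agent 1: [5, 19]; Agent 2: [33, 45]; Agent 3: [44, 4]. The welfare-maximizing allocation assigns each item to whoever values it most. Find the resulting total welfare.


Step 1: For each item, find the maximum value among all agents.
Step 2: Item 0 -> Agent 3 (value 44)
Step 3: Item 1 -> Agent 2 (value 45)
Step 4: Total welfare = 44 + 45 = 89

89


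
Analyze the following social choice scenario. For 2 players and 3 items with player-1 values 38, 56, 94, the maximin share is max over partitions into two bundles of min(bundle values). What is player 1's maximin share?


Step 1: Item values = 38, 56, 94
Step 2: Enumerate all 2-bundle partitions and take the smaller bundle:
  Partition 1: {38} vs {56,94} -> bundles 38, 150; min = 38
  Partition 2: {56} vs {38,94} -> bundles 56, 132; min = 56
  Partition 3: {94} vs {38,56} -> bundles 94, 94; min = 94
Step 3: MMS = max(38, 56, 94) = 94

94


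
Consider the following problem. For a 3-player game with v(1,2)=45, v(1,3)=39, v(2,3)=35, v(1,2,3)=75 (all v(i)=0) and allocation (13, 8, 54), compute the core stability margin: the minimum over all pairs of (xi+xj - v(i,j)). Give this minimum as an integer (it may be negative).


Step 1: Slack for coalition (1,2): x1+x2 - v12 = 21 - 45 = -24
Step 2: Slack for coalition (1,3): x1+x3 - v13 = 67 - 39 = 28
Step 3: Slack for coalition (2,3): x2+x3 - v23 = 62 - 35 = 27
Step 4: Minimum slack = min(-24, 28, 27) = -24, attained by (1,2); coalition (1,2) can block (slack < 0), so the allocation is not in the core

-24


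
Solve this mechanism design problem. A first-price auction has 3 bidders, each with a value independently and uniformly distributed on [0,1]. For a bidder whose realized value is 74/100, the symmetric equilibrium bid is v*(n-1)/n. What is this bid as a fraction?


Step 1: The symmetric BNE bidding function is b(v) = v * (n-1) / n
Step 2: Substitute v = 37/50 and n = 3
Step 3: b = 37/50 * 2/3
Step 4: b = 37/75

37/75


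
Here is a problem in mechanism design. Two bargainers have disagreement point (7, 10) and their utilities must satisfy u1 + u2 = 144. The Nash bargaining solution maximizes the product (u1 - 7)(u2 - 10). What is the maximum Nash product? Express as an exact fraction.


Step 1: The Nash solution splits surplus symmetrically above the disagreement point
Step 2: u1 = (total + d1 - d2)/2 = (144 + 7 - 10)/2 = 141/2
Step 3: u2 = (total - d1 + d2)/2 = (144 - 7 + 10)/2 = 147/2
Step 4: Nash product = (141/2 - 7) * (147/2 - 10)
Step 5: = 127/2 * 127/2 = 16129/4

16129/4


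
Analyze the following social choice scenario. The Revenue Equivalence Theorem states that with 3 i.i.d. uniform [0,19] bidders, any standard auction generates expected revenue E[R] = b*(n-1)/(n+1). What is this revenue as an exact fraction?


Step 1: By Revenue Equivalence, expected revenue = b*(n-1)/(n+1)
Step 2: Substituting n = 3, b = 19
Step 3: Revenue = 19*(3-1)/(3+1) = 19*2/4
Step 4: Revenue = 38/4 = 19/2

19/2


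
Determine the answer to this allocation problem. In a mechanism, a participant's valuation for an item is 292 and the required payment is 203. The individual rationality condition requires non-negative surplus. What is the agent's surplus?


Step 1: Surplus = value - payment = 292 - 203 = 89
Step 2: IR is satisfied (surplus >= 0)

89


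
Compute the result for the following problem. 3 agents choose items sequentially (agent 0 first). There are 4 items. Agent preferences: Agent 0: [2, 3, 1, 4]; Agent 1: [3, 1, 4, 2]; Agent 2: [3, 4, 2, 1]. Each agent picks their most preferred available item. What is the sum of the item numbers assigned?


Step 1: Agent 0 picks item 2
Step 2: Agent 1 picks item 3
Step 3: Agent 2 picks item 4
Step 4: Sum = 2 + 3 + 4 = 9

9


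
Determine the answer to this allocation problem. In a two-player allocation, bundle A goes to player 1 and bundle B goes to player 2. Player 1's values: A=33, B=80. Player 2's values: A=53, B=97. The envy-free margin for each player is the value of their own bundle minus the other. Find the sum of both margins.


Step 1: Player 1's margin = v1(A) - v1(B) = 33 - 80 = -47
Step 2: Player 2's margin = v2(B) - v2(A) = 97 - 53 = 44
Step 3: Total margin = -47 + 44 = -3

-3


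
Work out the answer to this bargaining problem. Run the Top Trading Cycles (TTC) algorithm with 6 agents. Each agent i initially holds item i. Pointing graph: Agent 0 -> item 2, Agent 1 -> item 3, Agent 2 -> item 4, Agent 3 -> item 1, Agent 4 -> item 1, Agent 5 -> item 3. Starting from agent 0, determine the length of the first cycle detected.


Step 1: Trace the pointer graph from agent 0: 0 -> 2 -> 4 -> 1 -> 3 -> 1
Step 2: A cycle is detected when we revisit agent 1
Step 3: The cycle is: 1 -> 3 -> 1
Step 4: Cycle length = 2

2


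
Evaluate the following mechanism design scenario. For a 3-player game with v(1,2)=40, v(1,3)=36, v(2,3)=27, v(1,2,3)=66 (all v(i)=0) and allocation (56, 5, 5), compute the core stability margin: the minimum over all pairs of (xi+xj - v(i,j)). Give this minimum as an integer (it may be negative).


Step 1: Slack for coalition (1,2): x1+x2 - v12 = 61 - 40 = 21
Step 2: Slack for coalition (1,3): x1+x3 - v13 = 61 - 36 = 25
Step 3: Slack for coalition (2,3): x2+x3 - v23 = 10 - 27 = -17
Step 4: Minimum slack = min(21, 25, -17) = -17, attained by (2,3); coalition (2,3) can block (slack < 0), so the allocation is not in the core

-17


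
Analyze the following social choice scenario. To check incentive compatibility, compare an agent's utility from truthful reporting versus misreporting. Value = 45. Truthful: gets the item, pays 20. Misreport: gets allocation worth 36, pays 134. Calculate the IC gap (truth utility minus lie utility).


Step 1: U(truth) = value - payment = 45 - 20 = 25
Step 2: U(lie) = allocation - payment = 36 - 134 = -98
Step 3: IC gap = 25 - (-98) = 123

123


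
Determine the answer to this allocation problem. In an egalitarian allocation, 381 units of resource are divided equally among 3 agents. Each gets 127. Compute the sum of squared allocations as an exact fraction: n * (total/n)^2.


Step 1: Each agent's share = 381/3 = 127
Step 2: Square of each share = (127)^2 = 16129
Step 3: Sum of squares = 3 * 16129 = 48387

48387


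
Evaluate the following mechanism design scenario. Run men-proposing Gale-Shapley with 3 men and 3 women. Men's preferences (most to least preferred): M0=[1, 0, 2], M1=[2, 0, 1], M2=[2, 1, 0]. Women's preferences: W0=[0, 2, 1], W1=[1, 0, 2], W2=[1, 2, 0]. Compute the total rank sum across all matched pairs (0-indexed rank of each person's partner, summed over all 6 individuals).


Step 1: Run Gale-Shapley (men propose, women hold best offer):
  M0 proposes to W1; she accepts
  M1 proposes to W2; she accepts
  M2 proposes to W2; rejected
  M2 proposes to W1; rejected
  M2 proposes to W0; she accepts
Step 2: Final matching: W0-M2, W1-M0, W2-M1
Step 3: 0-indexed ranks (man's rank of his match, then woman's): 2 + 1 + 0 + 1 + 0 + 0
Step 4: Total rank sum = 4

4


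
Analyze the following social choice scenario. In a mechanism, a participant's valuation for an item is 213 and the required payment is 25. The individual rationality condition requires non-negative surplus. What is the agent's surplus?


Step 1: Surplus = value - payment = 213 - 25 = 188
Step 2: IR is satisfied (surplus >= 0)

188


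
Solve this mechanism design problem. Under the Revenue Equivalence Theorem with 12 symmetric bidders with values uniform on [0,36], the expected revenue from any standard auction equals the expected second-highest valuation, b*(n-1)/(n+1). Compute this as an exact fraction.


Step 1: By Revenue Equivalence, expected revenue = b*(n-1)/(n+1)
Step 2: Substituting n = 12, b = 36
Step 3: Revenue = 36*(12-1)/(12+1) = 36*11/13
Step 4: Revenue = 396/13

396/13


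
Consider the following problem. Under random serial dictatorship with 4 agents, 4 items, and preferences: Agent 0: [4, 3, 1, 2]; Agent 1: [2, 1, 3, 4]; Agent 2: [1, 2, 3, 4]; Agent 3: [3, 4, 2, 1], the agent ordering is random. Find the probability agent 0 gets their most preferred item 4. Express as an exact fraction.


Step 1: Agent 0 wants item 4
Step 2: There are 24 possible orderings of agents
Step 3: In 24 orderings, agent 0 gets item 4
Step 4: Probability = 24/24 = 1

1


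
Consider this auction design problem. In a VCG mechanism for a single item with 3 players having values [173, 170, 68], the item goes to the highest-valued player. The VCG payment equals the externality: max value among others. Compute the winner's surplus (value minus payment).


Step 1: The winner is the agent with the highest value: agent 0 with value 173
Step 2: Values of other agents: [170, 68]
Step 3: VCG payment = max of others' values = 170
Step 4: Surplus = 173 - 170 = 3

3


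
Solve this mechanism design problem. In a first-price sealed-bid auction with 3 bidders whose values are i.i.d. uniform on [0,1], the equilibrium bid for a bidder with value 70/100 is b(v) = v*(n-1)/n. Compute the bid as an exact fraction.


Step 1: The symmetric BNE bidding function is b(v) = v * (n-1) / n
Step 2: Substitute v = 7/10 and n = 3
Step 3: b = 7/10 * 2/3
Step 4: b = 7/15

7/15


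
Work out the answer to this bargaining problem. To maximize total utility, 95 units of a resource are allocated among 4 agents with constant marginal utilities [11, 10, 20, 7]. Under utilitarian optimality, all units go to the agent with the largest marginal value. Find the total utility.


Step 1: The marginal utilities are [11, 10, 20, 7]
Step 2: The highest marginal utility is 20
Step 3: All 95 units go to that agent
Step 4: Total utility = 20 * 95 = 1900

1900


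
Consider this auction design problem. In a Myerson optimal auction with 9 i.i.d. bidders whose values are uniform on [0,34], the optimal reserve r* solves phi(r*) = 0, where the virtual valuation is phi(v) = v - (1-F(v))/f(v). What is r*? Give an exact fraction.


Step 1: For U[0,34], F(v) = v/34 and f(v) = 1/34
Step 2: phi(v) = v - (1 - v/34)/(1/34) = v - (34 - v) = 2v - 34
Step 3: Set phi(r*) = 0: 2r* - 34 = 0
Step 4: r* = 34/2 = 17 (the number of bidders n = 9 does not enter)

17


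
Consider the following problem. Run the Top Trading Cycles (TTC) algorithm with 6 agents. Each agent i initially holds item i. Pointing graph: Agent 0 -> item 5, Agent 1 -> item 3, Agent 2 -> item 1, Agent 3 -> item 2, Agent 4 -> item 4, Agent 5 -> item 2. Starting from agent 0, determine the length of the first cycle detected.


Step 1: Trace the pointer graph from agent 0: 0 -> 5 -> 2 -> 1 -> 3 -> 2
Step 2: A cycle is detected when we revisit agent 2
Step 3: The cycle is: 2 -> 1 -> 3 -> 2
Step 4: Cycle length = 3

3


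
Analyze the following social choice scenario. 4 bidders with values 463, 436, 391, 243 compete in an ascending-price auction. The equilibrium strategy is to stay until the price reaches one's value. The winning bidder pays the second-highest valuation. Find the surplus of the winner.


Step 1: Identify the highest value: 463
Step 2: Identify the second-highest value: 436
Step 3: The final price = second-highest value = 436
Step 4: Surplus = 463 - 436 = 27

27


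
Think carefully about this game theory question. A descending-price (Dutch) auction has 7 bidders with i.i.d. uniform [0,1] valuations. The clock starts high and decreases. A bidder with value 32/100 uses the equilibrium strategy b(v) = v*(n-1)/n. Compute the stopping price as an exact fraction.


Step 1: Dutch auctions are strategically equivalent to first-price auctions
Step 2: The equilibrium bid is b(v) = v*(n-1)/n
Step 3: b = 8/25 * 6/7
Step 4: b = 48/175

48/175


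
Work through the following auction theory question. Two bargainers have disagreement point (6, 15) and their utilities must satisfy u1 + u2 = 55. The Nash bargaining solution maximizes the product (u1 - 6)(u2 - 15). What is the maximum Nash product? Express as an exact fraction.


Step 1: The Nash solution splits surplus symmetrically above the disagreement point
Step 2: u1 = (total + d1 - d2)/2 = (55 + 6 - 15)/2 = 23
Step 3: u2 = (total - d1 + d2)/2 = (55 - 6 + 15)/2 = 32
Step 4: Nash product = (23 - 6) * (32 - 15)
Step 5: = 17 * 17 = 289

289
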